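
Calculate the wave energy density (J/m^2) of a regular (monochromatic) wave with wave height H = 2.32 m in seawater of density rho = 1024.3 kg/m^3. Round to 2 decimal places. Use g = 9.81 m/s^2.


E = (1/8) * rho * g * H^2
E = (1/8) * 1024.3 * 9.81 * 2.32^2
E = 0.125 * 1024.3 * 9.81 * 5.3824
E = 6760.55 J/m^2

6760.55


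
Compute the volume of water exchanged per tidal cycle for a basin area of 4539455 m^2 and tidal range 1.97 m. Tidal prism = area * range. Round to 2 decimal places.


Tidal prism = Area * Tidal range
P = 4539455 * 1.97
P = 8942726.35 m^3

8942726.35


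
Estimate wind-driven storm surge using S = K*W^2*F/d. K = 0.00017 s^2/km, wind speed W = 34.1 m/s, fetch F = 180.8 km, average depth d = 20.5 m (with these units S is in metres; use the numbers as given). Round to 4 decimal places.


S = K * W^2 * F / d
W^2 = 34.1^2 = 1162.81
S = 0.00017 * 1162.81 * 180.8 / 20.5
Numerator = 0.00017 * 1162.81 * 180.8 = 35.740128
S = 35.740128 / 20.5 = 1.7434 m

1.7434


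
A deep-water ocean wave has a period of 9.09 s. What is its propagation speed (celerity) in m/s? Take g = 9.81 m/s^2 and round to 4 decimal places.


We use the deep-water celerity formula:
C = g * T / (2 * pi)
C = 9.81 * 9.09 / (2 * 3.14159...)
C = 89.172900 / 6.283185
C = 14.1923 m/s

14.1923


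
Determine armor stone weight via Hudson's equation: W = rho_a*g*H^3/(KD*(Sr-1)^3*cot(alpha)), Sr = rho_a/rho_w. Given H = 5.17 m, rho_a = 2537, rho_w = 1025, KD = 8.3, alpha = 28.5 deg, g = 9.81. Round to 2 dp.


Sr = rho_a / rho_w = 2537 / 1025 = 2.475122
(Sr - 1) = 1.475122
(Sr - 1)^3 = 3.209843
cot(28.5) = 1 / tan(28.5) = 1 / 0.542956 = 1.841771
Numerator = 2537 * 9.81 * 5.17^3 = 3439229.0771
Denominator = 8.3 * 3.209843 * 1.841771 = 49.067900
W = 3439229.0771 / 49.067900
W = 70091.22 N

70091.22


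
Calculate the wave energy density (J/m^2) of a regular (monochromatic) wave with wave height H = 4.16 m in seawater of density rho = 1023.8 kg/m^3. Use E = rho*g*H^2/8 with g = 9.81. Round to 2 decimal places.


E = (1/8) * rho * g * H^2
E = (1/8) * 1023.8 * 9.81 * 4.16^2
E = 0.125 * 1023.8 * 9.81 * 17.3056
E = 21726.05 J/m^2

21726.05


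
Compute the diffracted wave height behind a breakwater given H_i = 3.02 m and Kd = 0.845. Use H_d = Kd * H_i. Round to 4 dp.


H_d = Kd * H_i
H_d = 0.845 * 3.02
H_d = 2.5519 m

2.5519


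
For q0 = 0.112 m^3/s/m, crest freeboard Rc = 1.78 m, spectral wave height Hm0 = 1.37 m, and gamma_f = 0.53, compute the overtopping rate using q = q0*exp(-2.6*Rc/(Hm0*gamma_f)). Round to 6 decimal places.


q = q0 * exp(-2.6 * Rc / (Hm0 * gamma_f))
Exponent = -2.6 * 1.78 / (1.37 * 0.53)
= -2.6 * 1.78 / 0.7261
= -6.373778
exp(-6.373778) = 0.001706
q = 0.112 * 0.001706
q = 0.000191 m^3/s/m

0.000191


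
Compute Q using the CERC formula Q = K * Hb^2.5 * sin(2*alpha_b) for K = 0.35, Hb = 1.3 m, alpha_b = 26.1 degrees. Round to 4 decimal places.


Q = K * Hb^2.5 * sin(2 * alpha_b)
Hb^2.5 = 1.3^2.5 = 1.926896
sin(2 * 26.1) = sin(52.2) = 0.790155
Q = 0.35 * 1.926896 * 0.790155
Q = 0.5329 m^3/s

0.5329


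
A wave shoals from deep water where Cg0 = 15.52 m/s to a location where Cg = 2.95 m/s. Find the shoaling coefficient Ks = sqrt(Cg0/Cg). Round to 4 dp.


Ks = sqrt(Cg0 / Cg)
Ks = sqrt(15.52 / 2.95)
Ks = sqrt(5.2610)
Ks = 2.2937

2.2937


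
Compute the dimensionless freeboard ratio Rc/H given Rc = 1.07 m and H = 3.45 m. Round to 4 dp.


Relative freeboard = Rc / H
= 1.07 / 3.45
= 0.3101

0.3101


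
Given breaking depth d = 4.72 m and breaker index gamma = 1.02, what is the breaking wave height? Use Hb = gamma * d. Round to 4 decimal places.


Hb = gamma * d
Hb = 1.02 * 4.72
Hb = 4.8144 m

4.8144


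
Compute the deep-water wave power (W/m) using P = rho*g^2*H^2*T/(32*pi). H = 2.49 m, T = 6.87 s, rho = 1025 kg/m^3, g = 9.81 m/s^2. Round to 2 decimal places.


P = rho * g^2 * H^2 * T / (32 * pi)
P = 1025 * 9.81^2 * 2.49^2 * 6.87 / (32 * pi)
P = 1025 * 96.2361 * 6.2001 * 6.87 / 100.53096
P = 41794.34 W/m

41794.34


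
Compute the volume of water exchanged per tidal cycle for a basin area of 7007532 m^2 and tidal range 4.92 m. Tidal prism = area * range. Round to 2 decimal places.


Tidal prism = Area * Tidal range
P = 7007532 * 4.92
P = 34477057.44 m^3

34477057.44


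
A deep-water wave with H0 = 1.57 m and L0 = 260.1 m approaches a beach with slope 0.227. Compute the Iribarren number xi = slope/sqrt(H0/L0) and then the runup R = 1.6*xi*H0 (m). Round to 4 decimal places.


xi = slope / sqrt(H0/L0)
H0/L0 = 1.57/260.1 = 0.006036
sqrt(0.006036) = 0.077693
xi = 0.227 / 0.077693 = 2.921771
R = 1.6 * xi * H0 = 1.6 * 2.921771 * 1.57
R = 7.3395 m

7.3395


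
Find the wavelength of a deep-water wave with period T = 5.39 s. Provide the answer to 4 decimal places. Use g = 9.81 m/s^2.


L0 = g * T^2 / (2 * pi)
L0 = 9.81 * 5.39^2 / (2 * pi)
L0 = 9.81 * 29.0521 / 6.28319
L0 = 285.0011 / 6.28319
L0 = 45.3593 m

45.3593


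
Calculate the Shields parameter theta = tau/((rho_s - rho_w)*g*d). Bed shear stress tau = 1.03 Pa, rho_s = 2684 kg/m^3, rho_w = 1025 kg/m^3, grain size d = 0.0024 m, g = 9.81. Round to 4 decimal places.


theta = tau / ((rho_s - rho_w) * g * d)
rho_s - rho_w = 2684 - 1025 = 1659
Denominator = 1659 * 9.81 * 0.0024 = 39.059496
theta = 1.03 / 39.059496
theta = 0.0264

0.0264


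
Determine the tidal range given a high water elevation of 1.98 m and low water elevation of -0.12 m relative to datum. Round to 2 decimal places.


Tidal range = High water - Low water
Tidal range = 1.98 - (-0.12)
Tidal range = 2.10 m

2.10


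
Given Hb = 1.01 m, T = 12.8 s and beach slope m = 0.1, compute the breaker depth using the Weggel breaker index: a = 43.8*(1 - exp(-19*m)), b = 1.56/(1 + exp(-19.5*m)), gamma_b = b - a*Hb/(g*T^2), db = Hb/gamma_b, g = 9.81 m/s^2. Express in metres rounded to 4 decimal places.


a = 43.8 * (1 - exp(-19 * m))
exp(-19 * 0.1) = exp(-1.9000) = 0.149569
a = 43.8 * (1 - 0.149569) = 37.248894
b = 1.56 / (1 + exp(-19.5 * m))
exp(-19.5 * 0.1) = exp(-1.9500) = 0.142274
b = 1.56 / (1 + 0.142274) = 1.365697
Hb / (g * T^2) = 1.01 / (9.81 * 12.8^2) = 1.01 / 1607.2704 = 0.00062839
gamma_b = b - a * Hb/(g*T^2) = 1.365697 - 37.248894 * 0.00062839 = 1.342290
db = Hb / gamma_b = 1.01 / 1.342290
db = 0.7524 m

0.7524


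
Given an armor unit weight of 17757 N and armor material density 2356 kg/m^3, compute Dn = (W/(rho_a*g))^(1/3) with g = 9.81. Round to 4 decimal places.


V = W / (rho_a * g)
V = 17757 / (2356 * 9.81)
V = 17757 / 23112.36
V = 0.768290 m^3
Dn = V^(1/3) = 0.768290^(1/3)
Dn = 0.9159 m

0.9159


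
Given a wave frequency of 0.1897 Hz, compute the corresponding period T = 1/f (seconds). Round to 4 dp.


T = 1 / f
T = 1 / 0.1897
T = 5.2715 s

5.2715


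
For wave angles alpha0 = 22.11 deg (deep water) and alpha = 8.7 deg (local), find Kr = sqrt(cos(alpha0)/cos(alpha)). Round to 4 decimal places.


Kr = sqrt(cos(alpha0) / cos(alpha))
cos(22.11) = 0.926463
cos(8.7) = 0.988494
Kr = sqrt(0.926463 / 0.988494)
Kr = sqrt(0.937247)
Kr = 0.9681

0.9681


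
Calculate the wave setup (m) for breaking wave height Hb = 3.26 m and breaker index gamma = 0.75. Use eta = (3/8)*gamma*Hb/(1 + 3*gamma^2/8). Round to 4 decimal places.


eta = (3/8) * gamma * Hb / (1 + 3*gamma^2/8)
Numerator = (3/8) * 0.75 * 3.26 = 0.916875
Denominator = 1 + 3*0.75^2/8 = 1 + 0.210938 = 1.210938
eta = 0.916875 / 1.210938
eta = 0.7572 m

0.7572


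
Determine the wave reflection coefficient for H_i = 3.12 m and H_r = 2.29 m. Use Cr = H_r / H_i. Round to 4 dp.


Cr = H_r / H_i
Cr = 2.29 / 3.12
Cr = 0.7340

0.7340


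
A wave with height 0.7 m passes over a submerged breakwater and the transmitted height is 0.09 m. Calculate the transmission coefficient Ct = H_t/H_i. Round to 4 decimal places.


Ct = H_t / H_i
Ct = 0.09 / 0.7
Ct = 0.1286

0.1286


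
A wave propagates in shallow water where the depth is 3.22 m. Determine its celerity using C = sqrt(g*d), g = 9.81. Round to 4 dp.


Using the shallow-water approximation:
C = sqrt(g * d) = sqrt(9.81 * 3.22)
C = sqrt(31.5882)
C = 5.6203 m/s

5.6203


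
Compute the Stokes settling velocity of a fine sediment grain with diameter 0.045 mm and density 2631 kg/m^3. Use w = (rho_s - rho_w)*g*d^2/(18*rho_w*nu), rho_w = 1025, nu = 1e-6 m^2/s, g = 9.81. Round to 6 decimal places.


w = (rho_s - rho_w) * g * d^2 / (18 * rho_w * nu)
d = 0.045 mm = 0.000045 m
rho_s - rho_w = 2631 - 1025 = 1606
Numerator = 1606 * 9.81 * (0.000045)^2 = 0.000031903591
Denominator = 18 * 1025 * 1e-6 = 0.018450
w = 0.001729 m/s

0.001729


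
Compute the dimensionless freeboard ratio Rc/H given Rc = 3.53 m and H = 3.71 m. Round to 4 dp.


Relative freeboard = Rc / H
= 3.53 / 3.71
= 0.9515

0.9515


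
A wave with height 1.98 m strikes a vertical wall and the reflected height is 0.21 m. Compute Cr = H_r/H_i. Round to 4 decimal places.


Cr = H_r / H_i
Cr = 0.21 / 1.98
Cr = 0.1061

0.1061


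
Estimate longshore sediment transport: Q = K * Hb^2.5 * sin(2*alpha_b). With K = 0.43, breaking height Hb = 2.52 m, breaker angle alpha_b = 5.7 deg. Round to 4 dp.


Q = K * Hb^2.5 * sin(2 * alpha_b)
Hb^2.5 = 2.52^2.5 = 10.080947
sin(2 * 5.7) = sin(11.4) = 0.197657
Q = 0.43 * 10.080947 * 0.197657
Q = 0.8568 m^3/s

0.8568


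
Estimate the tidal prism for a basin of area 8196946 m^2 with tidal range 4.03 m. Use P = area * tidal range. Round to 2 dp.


Tidal prism = Area * Tidal range
P = 8196946 * 4.03
P = 33033692.38 m^3

33033692.38


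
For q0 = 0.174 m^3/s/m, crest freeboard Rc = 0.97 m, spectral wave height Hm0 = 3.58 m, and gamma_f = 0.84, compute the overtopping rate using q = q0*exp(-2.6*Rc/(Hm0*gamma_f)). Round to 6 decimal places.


q = q0 * exp(-2.6 * Rc / (Hm0 * gamma_f))
Exponent = -2.6 * 0.97 / (3.58 * 0.84)
= -2.6 * 0.97 / 3.0072
= -0.838654
exp(-0.838654) = 0.432292
q = 0.174 * 0.432292
q = 0.075219 m^3/s/m

0.075219


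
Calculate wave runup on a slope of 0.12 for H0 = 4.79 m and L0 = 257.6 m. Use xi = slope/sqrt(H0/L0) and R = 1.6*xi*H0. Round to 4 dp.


xi = slope / sqrt(H0/L0)
H0/L0 = 4.79/257.6 = 0.018595
sqrt(0.018595) = 0.136362
xi = 0.12 / 0.136362 = 0.880008
R = 1.6 * xi * H0 = 1.6 * 0.880008 * 4.79
R = 6.7444 m

6.7444


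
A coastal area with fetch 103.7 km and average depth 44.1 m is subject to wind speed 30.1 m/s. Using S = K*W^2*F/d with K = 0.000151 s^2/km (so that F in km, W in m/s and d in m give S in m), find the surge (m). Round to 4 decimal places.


S = K * W^2 * F / d
W^2 = 30.1^2 = 906.01
S = 0.000151 * 906.01 * 103.7 / 44.1
Numerator = 0.000151 * 906.01 * 103.7 = 14.186939
S = 14.186939 / 44.1 = 0.3217 m

0.3217


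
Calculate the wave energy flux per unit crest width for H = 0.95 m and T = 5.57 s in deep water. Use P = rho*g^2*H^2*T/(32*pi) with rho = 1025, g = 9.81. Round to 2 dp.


P = rho * g^2 * H^2 * T / (32 * pi)
P = 1025 * 9.81^2 * 0.95^2 * 5.57 / (32 * pi)
P = 1025 * 96.2361 * 0.9025 * 5.57 / 100.53096
P = 4932.47 W/m

4932.47


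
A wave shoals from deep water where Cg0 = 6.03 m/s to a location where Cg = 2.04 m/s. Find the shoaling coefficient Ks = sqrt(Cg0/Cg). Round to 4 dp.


Ks = sqrt(Cg0 / Cg)
Ks = sqrt(6.03 / 2.04)
Ks = sqrt(2.9559)
Ks = 1.7193

1.7193


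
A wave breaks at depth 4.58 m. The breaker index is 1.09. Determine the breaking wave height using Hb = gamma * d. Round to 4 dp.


Hb = gamma * d
Hb = 1.09 * 4.58
Hb = 4.9922 m

4.9922


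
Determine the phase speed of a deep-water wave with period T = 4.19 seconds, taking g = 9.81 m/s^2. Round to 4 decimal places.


We use the deep-water celerity formula:
C = g * T / (2 * pi)
C = 9.81 * 4.19 / (2 * 3.14159...)
C = 41.103900 / 6.283185
C = 6.5419 m/s

6.5419


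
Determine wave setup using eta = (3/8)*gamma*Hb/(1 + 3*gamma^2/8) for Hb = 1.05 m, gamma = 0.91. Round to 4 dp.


eta = (3/8) * gamma * Hb / (1 + 3*gamma^2/8)
Numerator = (3/8) * 0.91 * 1.05 = 0.358313
Denominator = 1 + 3*0.91^2/8 = 1 + 0.310538 = 1.310538
eta = 0.358313 / 1.310538
eta = 0.2734 m

0.2734


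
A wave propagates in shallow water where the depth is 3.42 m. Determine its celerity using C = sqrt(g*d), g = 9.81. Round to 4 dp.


Using the shallow-water approximation:
C = sqrt(g * d) = sqrt(9.81 * 3.42)
C = sqrt(33.5502)
C = 5.7923 m/s

5.7923


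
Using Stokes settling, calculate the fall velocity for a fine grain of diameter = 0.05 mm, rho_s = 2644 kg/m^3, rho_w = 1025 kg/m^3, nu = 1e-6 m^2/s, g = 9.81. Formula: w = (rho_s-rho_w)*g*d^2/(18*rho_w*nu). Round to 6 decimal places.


w = (rho_s - rho_w) * g * d^2 / (18 * rho_w * nu)
d = 0.05 mm = 0.000050 m
rho_s - rho_w = 2644 - 1025 = 1619
Numerator = 1619 * 9.81 * (0.000050)^2 = 0.000039705975
Denominator = 18 * 1025 * 1e-6 = 0.018450
w = 0.002152 m/s

0.002152


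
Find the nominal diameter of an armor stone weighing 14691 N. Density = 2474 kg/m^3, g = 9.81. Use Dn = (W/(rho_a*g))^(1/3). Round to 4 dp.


V = W / (rho_a * g)
V = 14691 / (2474 * 9.81)
V = 14691 / 24269.94
V = 0.605317 m^3
Dn = V^(1/3) = 0.605317^(1/3)
Dn = 0.8459 m

0.8459


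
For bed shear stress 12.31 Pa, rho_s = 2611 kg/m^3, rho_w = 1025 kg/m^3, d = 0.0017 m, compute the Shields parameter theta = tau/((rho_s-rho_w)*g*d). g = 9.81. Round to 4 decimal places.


theta = tau / ((rho_s - rho_w) * g * d)
rho_s - rho_w = 2611 - 1025 = 1586
Denominator = 1586 * 9.81 * 0.0017 = 26.449722
theta = 12.31 / 26.449722
theta = 0.4654

0.4654


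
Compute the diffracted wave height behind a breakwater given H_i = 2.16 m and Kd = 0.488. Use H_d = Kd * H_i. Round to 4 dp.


H_d = Kd * H_i
H_d = 0.488 * 2.16
H_d = 1.0541 m

1.0541


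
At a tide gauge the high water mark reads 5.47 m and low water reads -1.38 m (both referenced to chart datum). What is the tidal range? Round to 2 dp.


Tidal range = High water - Low water
Tidal range = 5.47 - (-1.38)
Tidal range = 6.85 m

6.85


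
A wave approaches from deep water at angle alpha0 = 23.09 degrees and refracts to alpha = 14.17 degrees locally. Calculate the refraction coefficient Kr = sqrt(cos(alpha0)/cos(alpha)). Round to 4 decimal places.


Kr = sqrt(cos(alpha0) / cos(alpha))
cos(23.09) = 0.919890
cos(14.17) = 0.969574
Kr = sqrt(0.919890 / 0.969574)
Kr = sqrt(0.948757)
Kr = 0.9740

0.9740


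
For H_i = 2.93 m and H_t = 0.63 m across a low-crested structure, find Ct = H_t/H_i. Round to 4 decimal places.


Ct = H_t / H_i
Ct = 0.63 / 2.93
Ct = 0.2150

0.2150


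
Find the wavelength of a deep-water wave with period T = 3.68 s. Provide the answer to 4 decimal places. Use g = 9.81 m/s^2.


L0 = g * T^2 / (2 * pi)
L0 = 9.81 * 3.68^2 / (2 * pi)
L0 = 9.81 * 13.5424 / 6.28319
L0 = 132.8509 / 6.28319
L0 = 21.1439 m

21.1439


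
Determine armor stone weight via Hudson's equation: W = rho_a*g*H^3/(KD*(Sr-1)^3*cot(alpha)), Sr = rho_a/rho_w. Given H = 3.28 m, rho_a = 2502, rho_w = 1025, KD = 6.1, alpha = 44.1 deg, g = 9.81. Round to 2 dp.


Sr = rho_a / rho_w = 2502 / 1025 = 2.440976
(Sr - 1) = 1.440976
(Sr - 1)^3 = 2.992057
cot(44.1) = 1 / tan(44.1) = 1 / 0.969067 = 1.031920
Numerator = 2502 * 9.81 * 3.28^3 = 866119.5546
Denominator = 6.1 * 2.992057 * 1.031920 = 18.834137
W = 866119.5546 / 18.834137
W = 45986.69 N

45986.69


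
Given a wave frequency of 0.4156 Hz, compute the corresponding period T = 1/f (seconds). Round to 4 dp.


T = 1 / f
T = 1 / 0.4156
T = 2.4062 s

2.4062


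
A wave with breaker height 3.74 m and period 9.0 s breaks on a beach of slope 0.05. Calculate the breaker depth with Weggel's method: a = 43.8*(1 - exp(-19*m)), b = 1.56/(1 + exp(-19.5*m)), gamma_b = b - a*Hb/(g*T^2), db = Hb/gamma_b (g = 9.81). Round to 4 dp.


a = 43.8 * (1 - exp(-19 * m))
exp(-19 * 0.05) = exp(-0.9500) = 0.386741
a = 43.8 * (1 - 0.386741) = 26.860743
b = 1.56 / (1 + exp(-19.5 * m))
exp(-19.5 * 0.05) = exp(-0.9750) = 0.377192
b = 1.56 / (1 + 0.377192) = 1.132739
Hb / (g * T^2) = 3.74 / (9.81 * 9.0^2) = 3.74 / 794.6100 = 0.00470671
gamma_b = b - a * Hb/(g*T^2) = 1.132739 - 26.860743 * 0.00470671 = 1.006314
db = Hb / gamma_b = 3.74 / 1.006314
db = 3.7165 m

3.7165


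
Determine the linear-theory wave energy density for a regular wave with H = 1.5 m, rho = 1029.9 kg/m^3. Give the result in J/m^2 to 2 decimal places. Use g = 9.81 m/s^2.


E = (1/8) * rho * g * H^2
E = (1/8) * 1029.9 * 9.81 * 1.5^2
E = 0.125 * 1029.9 * 9.81 * 2.2500
E = 2841.56 J/m^2

2841.56


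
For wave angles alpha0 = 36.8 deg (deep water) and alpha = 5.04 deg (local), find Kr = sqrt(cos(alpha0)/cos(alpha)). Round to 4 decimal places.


Kr = sqrt(cos(alpha0) / cos(alpha))
cos(36.8) = 0.800731
cos(5.04) = 0.996134
Kr = sqrt(0.800731 / 0.996134)
Kr = sqrt(0.803839)
Kr = 0.8966

0.8966


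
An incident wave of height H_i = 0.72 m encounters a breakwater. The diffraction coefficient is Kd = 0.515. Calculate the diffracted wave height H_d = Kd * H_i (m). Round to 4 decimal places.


H_d = Kd * H_i
H_d = 0.515 * 0.72
H_d = 0.3708 m

0.3708


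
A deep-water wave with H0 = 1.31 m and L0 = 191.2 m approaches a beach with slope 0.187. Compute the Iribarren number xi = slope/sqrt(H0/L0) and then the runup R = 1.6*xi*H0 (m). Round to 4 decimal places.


xi = slope / sqrt(H0/L0)
H0/L0 = 1.31/191.2 = 0.006851
sqrt(0.006851) = 0.082774
xi = 0.187 / 0.082774 = 2.259175
R = 1.6 * xi * H0 = 1.6 * 2.259175 * 1.31
R = 4.7352 m

4.7352


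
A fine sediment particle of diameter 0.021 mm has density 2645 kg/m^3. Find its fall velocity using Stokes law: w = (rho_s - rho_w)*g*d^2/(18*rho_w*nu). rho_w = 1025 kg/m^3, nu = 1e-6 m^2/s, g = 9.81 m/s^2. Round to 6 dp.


w = (rho_s - rho_w) * g * d^2 / (18 * rho_w * nu)
d = 0.021 mm = 0.000021 m
rho_s - rho_w = 2645 - 1025 = 1620
Numerator = 1620 * 9.81 * (0.000021)^2 = 0.000007008460
Denominator = 18 * 1025 * 1e-6 = 0.018450
w = 0.000380 m/s

0.000380


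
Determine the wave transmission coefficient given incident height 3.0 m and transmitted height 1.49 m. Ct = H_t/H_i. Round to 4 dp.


Ct = H_t / H_i
Ct = 1.49 / 3.0
Ct = 0.4967

0.4967


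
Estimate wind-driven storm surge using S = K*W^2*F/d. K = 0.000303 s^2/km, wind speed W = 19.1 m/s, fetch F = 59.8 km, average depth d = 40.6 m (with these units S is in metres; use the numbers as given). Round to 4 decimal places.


S = K * W^2 * F / d
W^2 = 19.1^2 = 364.81
S = 0.000303 * 364.81 * 59.8 / 40.6
Numerator = 0.000303 * 364.81 * 59.8 = 6.610138
S = 6.610138 / 40.6 = 0.1628 m

0.1628


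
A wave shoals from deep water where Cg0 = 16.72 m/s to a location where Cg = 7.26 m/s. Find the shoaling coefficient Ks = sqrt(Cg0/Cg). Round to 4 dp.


Ks = sqrt(Cg0 / Cg)
Ks = sqrt(16.72 / 7.26)
Ks = sqrt(2.3030)
Ks = 1.5176

1.5176


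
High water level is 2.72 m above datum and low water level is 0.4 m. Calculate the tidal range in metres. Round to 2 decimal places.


Tidal range = High water - Low water
Tidal range = 2.72 - (0.4)
Tidal range = 2.32 m

2.32


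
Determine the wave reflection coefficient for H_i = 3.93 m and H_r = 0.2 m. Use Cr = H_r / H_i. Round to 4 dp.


Cr = H_r / H_i
Cr = 0.2 / 3.93
Cr = 0.0509

0.0509


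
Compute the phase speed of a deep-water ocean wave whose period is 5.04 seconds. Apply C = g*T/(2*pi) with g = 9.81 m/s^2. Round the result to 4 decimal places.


We use the deep-water celerity formula:
C = g * T / (2 * pi)
C = 9.81 * 5.04 / (2 * 3.14159...)
C = 49.442400 / 6.283185
C = 7.8690 m/s

7.8690


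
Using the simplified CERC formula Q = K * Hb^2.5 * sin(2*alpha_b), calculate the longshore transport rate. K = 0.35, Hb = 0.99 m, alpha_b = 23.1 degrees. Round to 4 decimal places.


Q = K * Hb^2.5 * sin(2 * alpha_b)
Hb^2.5 = 0.99^2.5 = 0.975187
sin(2 * 23.1) = sin(46.2) = 0.721760
Q = 0.35 * 0.975187 * 0.721760
Q = 0.2463 m^3/s

0.2463


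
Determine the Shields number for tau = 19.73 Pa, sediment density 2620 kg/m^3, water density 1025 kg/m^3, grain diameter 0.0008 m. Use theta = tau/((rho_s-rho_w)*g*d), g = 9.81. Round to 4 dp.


theta = tau / ((rho_s - rho_w) * g * d)
rho_s - rho_w = 2620 - 1025 = 1595
Denominator = 1595 * 9.81 * 0.0008 = 12.517560
theta = 19.73 / 12.517560
theta = 1.5762

1.5762


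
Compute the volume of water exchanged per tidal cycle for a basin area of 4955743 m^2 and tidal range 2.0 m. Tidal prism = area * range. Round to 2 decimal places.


Tidal prism = Area * Tidal range
P = 4955743 * 2.0
P = 9911486.00 m^3

9911486.00


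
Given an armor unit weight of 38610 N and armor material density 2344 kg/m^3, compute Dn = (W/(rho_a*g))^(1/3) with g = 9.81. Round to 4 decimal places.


V = W / (rho_a * g)
V = 38610 / (2344 * 9.81)
V = 38610 / 22994.64
V = 1.679087 m^3
Dn = V^(1/3) = 1.679087^(1/3)
Dn = 1.1886 m

1.1886


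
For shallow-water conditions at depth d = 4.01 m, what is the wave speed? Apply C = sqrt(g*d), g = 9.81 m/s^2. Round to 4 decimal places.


Using the shallow-water approximation:
C = sqrt(g * d) = sqrt(9.81 * 4.01)
C = sqrt(39.3381)
C = 6.2720 m/s

6.2720


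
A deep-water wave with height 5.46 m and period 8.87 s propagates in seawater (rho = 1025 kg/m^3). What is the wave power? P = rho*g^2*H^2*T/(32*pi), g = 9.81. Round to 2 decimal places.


P = rho * g^2 * H^2 * T / (32 * pi)
P = 1025 * 9.81^2 * 5.46^2 * 8.87 / (32 * pi)
P = 1025 * 96.2361 * 29.8116 * 8.87 / 100.53096
P = 259460.31 W/m

259460.31


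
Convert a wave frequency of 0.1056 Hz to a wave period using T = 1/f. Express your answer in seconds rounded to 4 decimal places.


T = 1 / f
T = 1 / 0.1056
T = 9.4697 s

9.4697


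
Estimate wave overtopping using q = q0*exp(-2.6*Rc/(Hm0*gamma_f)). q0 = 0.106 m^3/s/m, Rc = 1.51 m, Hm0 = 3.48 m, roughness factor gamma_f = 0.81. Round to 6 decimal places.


q = q0 * exp(-2.6 * Rc / (Hm0 * gamma_f))
Exponent = -2.6 * 1.51 / (3.48 * 0.81)
= -2.6 * 1.51 / 2.8188
= -1.392791
exp(-1.392791) = 0.248381
q = 0.106 * 0.248381
q = 0.026328 m^3/s/m

0.026328


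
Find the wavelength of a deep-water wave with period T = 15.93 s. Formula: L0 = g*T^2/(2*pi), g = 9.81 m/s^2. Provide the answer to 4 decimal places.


L0 = g * T^2 / (2 * pi)
L0 = 9.81 * 15.93^2 / (2 * pi)
L0 = 9.81 * 253.7649 / 6.28319
L0 = 2489.4337 / 6.28319
L0 = 396.2057 m

396.2057


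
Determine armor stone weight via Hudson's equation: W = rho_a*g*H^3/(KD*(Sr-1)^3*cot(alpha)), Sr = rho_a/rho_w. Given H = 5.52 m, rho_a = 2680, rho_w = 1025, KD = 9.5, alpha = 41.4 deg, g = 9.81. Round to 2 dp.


Sr = rho_a / rho_w = 2680 / 1025 = 2.614634
(Sr - 1) = 1.614634
(Sr - 1)^3 = 4.209421
cot(41.4) = 1 / tan(41.4) = 1 / 0.881619 = 1.134277
Numerator = 2680 * 9.81 * 5.52^3 = 4422023.3816
Denominator = 9.5 * 4.209421 * 1.134277 = 45.359187
W = 4422023.3816 / 45.359187
W = 97489.04 N

97489.04


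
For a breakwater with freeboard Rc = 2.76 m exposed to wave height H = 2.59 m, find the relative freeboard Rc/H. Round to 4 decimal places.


Relative freeboard = Rc / H
= 2.76 / 2.59
= 1.0656

1.0656


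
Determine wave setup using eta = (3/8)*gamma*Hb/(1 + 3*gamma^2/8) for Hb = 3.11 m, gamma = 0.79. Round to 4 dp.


eta = (3/8) * gamma * Hb / (1 + 3*gamma^2/8)
Numerator = (3/8) * 0.79 * 3.11 = 0.921338
Denominator = 1 + 3*0.79^2/8 = 1 + 0.234038 = 1.234038
eta = 0.921338 / 1.234038
eta = 0.7466 m

0.7466


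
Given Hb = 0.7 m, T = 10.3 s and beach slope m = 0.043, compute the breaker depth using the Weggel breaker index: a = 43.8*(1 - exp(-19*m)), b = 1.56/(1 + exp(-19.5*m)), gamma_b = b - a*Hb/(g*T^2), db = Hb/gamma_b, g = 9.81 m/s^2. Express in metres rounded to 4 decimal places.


a = 43.8 * (1 - exp(-19 * m))
exp(-19 * 0.043) = exp(-0.8170) = 0.441755
a = 43.8 * (1 - 0.441755) = 24.451134
b = 1.56 / (1 + exp(-19.5 * m))
exp(-19.5 * 0.043) = exp(-0.8385) = 0.432359
b = 1.56 / (1 + 0.432359) = 1.089113
Hb / (g * T^2) = 0.7 / (9.81 * 10.3^2) = 0.7 / 1040.7429 = 0.00067260
gamma_b = b - a * Hb/(g*T^2) = 1.089113 - 24.451134 * 0.00067260 = 1.072667
db = Hb / gamma_b = 0.7 / 1.072667
db = 0.6526 m

0.6526


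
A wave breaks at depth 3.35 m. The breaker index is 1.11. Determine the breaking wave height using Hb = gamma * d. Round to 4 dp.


Hb = gamma * d
Hb = 1.11 * 3.35
Hb = 3.7185 m

3.7185


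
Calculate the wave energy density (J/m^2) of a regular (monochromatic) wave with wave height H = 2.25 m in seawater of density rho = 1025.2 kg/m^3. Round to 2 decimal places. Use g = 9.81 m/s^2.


E = (1/8) * rho * g * H^2
E = (1/8) * 1025.2 * 9.81 * 2.25^2
E = 0.125 * 1025.2 * 9.81 * 5.0625
E = 6364.33 J/m^2

6364.33


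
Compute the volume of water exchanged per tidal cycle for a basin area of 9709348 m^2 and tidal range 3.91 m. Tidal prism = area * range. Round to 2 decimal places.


Tidal prism = Area * Tidal range
P = 9709348 * 3.91
P = 37963550.68 m^3

37963550.68


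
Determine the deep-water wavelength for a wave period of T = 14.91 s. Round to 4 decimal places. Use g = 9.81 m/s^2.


L0 = g * T^2 / (2 * pi)
L0 = 9.81 * 14.91^2 / (2 * pi)
L0 = 9.81 * 222.3081 / 6.28319
L0 = 2180.8425 / 6.28319
L0 = 347.0919 m

347.0919


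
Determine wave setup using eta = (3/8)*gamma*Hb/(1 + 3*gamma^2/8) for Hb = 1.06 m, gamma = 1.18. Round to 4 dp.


eta = (3/8) * gamma * Hb / (1 + 3*gamma^2/8)
Numerator = (3/8) * 1.18 * 1.06 = 0.469050
Denominator = 1 + 3*1.18^2/8 = 1 + 0.522150 = 1.522150
eta = 0.469050 / 1.522150
eta = 0.3081 m

0.3081


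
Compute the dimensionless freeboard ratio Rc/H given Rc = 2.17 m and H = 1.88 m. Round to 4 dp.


Relative freeboard = Rc / H
= 2.17 / 1.88
= 1.1543

1.1543


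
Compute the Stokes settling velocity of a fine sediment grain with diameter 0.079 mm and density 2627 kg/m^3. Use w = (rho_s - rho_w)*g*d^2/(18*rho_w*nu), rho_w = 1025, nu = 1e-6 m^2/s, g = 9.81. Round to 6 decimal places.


w = (rho_s - rho_w) * g * d^2 / (18 * rho_w * nu)
d = 0.079 mm = 0.000079 m
rho_s - rho_w = 2627 - 1025 = 1602
Numerator = 1602 * 9.81 * (0.000079)^2 = 0.000098081184
Denominator = 18 * 1025 * 1e-6 = 0.018450
w = 0.005316 m/s

0.005316


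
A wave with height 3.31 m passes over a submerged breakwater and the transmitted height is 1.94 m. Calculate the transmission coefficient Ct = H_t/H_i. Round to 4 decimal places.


Ct = H_t / H_i
Ct = 1.94 / 3.31
Ct = 0.5861

0.5861


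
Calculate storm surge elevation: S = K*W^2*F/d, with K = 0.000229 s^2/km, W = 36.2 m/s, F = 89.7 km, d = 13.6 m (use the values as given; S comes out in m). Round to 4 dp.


S = K * W^2 * F / d
W^2 = 36.2^2 = 1310.44
S = 0.000229 * 1310.44 * 89.7 / 13.6
Numerator = 0.000229 * 1310.44 * 89.7 = 26.918141
S = 26.918141 / 13.6 = 1.9793 m

1.9793


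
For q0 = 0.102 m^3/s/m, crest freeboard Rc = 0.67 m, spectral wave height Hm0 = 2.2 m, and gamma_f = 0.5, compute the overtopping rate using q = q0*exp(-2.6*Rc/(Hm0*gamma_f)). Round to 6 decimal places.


q = q0 * exp(-2.6 * Rc / (Hm0 * gamma_f))
Exponent = -2.6 * 0.67 / (2.2 * 0.5)
= -2.6 * 0.67 / 1.1000
= -1.583636
exp(-1.583636) = 0.205227
q = 0.102 * 0.205227
q = 0.020933 m^3/s/m

0.020933


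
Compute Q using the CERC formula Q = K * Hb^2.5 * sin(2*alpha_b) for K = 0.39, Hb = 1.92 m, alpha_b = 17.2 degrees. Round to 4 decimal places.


Q = K * Hb^2.5 * sin(2 * alpha_b)
Hb^2.5 = 1.92^2.5 = 5.108026
sin(2 * 17.2) = sin(34.4) = 0.564967
Q = 0.39 * 5.108026 * 0.564967
Q = 1.1255 m^3/s

1.1255


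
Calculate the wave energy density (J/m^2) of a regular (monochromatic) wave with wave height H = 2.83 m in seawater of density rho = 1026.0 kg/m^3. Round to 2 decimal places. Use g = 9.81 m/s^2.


E = (1/8) * rho * g * H^2
E = (1/8) * 1026.0 * 9.81 * 2.83^2
E = 0.125 * 1026.0 * 9.81 * 8.0089
E = 10076.26 J/m^2

10076.26


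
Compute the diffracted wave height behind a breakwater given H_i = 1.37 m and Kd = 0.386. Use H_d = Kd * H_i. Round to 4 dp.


H_d = Kd * H_i
H_d = 0.386 * 1.37
H_d = 0.5288 m

0.5288


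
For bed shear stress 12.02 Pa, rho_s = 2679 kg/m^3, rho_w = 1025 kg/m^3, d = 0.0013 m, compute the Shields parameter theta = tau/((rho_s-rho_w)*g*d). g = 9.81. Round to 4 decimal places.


theta = tau / ((rho_s - rho_w) * g * d)
rho_s - rho_w = 2679 - 1025 = 1654
Denominator = 1654 * 9.81 * 0.0013 = 21.093462
theta = 12.02 / 21.093462
theta = 0.5698

0.5698


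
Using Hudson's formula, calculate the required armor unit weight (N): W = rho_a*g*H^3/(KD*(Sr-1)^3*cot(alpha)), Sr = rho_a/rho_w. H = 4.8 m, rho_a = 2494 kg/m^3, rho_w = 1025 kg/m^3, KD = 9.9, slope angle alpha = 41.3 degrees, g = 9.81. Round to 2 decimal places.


Sr = rho_a / rho_w = 2494 / 1025 = 2.433171
(Sr - 1) = 1.433171
(Sr - 1)^3 = 2.943702
cot(41.3) = 1 / tan(41.3) = 1 / 0.878521 = 1.138276
Numerator = 2494 * 9.81 * 4.8^3 = 2705759.3549
Denominator = 9.9 * 2.943702 * 1.138276 = 33.172378
W = 2705759.3549 / 33.172378
W = 81566.64 N

81566.64


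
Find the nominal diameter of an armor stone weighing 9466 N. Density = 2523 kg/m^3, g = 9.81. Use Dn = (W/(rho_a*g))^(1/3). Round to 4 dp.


V = W / (rho_a * g)
V = 9466 / (2523 * 9.81)
V = 9466 / 24750.63
V = 0.382455 m^3
Dn = V^(1/3) = 0.382455^(1/3)
Dn = 0.7259 m

0.7259


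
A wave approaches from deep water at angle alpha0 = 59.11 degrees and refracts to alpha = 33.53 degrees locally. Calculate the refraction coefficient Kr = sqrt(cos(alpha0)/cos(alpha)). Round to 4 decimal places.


Kr = sqrt(cos(alpha0) / cos(alpha))
cos(59.11) = 0.513391
cos(33.53) = 0.833597
Kr = sqrt(0.513391 / 0.833597)
Kr = sqrt(0.615875)
Kr = 0.7848

0.7848


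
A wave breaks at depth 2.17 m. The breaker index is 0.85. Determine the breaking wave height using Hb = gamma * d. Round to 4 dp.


Hb = gamma * d
Hb = 0.85 * 2.17
Hb = 1.8445 m

1.8445


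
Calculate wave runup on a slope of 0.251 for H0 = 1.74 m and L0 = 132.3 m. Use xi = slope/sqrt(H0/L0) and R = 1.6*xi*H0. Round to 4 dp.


xi = slope / sqrt(H0/L0)
H0/L0 = 1.74/132.3 = 0.013152
sqrt(0.013152) = 0.114682
xi = 0.251 / 0.114682 = 2.188664
R = 1.6 * xi * H0 = 1.6 * 2.188664 * 1.74
R = 6.0932 m

6.0932


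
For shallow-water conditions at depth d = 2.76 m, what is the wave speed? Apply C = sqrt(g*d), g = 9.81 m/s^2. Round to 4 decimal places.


Using the shallow-water approximation:
C = sqrt(g * d) = sqrt(9.81 * 2.76)
C = sqrt(27.0756)
C = 5.2034 m/s

5.2034


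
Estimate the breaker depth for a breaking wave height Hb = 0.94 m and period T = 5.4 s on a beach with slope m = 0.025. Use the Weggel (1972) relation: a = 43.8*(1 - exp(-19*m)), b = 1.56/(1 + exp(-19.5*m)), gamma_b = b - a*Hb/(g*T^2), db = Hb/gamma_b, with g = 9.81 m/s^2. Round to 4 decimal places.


a = 43.8 * (1 - exp(-19 * m))
exp(-19 * 0.025) = exp(-0.4750) = 0.621885
a = 43.8 * (1 - 0.621885) = 16.561435
b = 1.56 / (1 + exp(-19.5 * m))
exp(-19.5 * 0.025) = exp(-0.4875) = 0.614160
b = 1.56 / (1 + 0.614160) = 0.966447
Hb / (g * T^2) = 0.94 / (9.81 * 5.4^2) = 0.94 / 286.0596 = 0.00328603
gamma_b = b - a * Hb/(g*T^2) = 0.966447 - 16.561435 * 0.00328603 = 0.912026
db = Hb / gamma_b = 0.94 / 0.912026
db = 1.0307 m

1.0307


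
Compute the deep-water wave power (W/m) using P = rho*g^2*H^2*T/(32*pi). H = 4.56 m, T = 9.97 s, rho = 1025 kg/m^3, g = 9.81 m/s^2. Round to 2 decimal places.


P = rho * g^2 * H^2 * T / (32 * pi)
P = 1025 * 9.81^2 * 4.56^2 * 9.97 / (32 * pi)
P = 1025 * 96.2361 * 20.7936 * 9.97 / 100.53096
P = 203416.83 W/m

203416.83


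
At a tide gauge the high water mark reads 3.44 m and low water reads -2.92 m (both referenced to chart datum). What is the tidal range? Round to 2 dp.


Tidal range = High water - Low water
Tidal range = 3.44 - (-2.92)
Tidal range = 6.36 m

6.36


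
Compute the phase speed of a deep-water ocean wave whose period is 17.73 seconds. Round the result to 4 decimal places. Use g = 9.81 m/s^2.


We use the deep-water celerity formula:
C = g * T / (2 * pi)
C = 9.81 * 17.73 / (2 * 3.14159...)
C = 173.931300 / 6.283185
C = 27.6820 m/s

27.6820


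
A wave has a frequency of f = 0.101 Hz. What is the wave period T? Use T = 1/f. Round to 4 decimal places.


T = 1 / f
T = 1 / 0.101
T = 9.9010 s

9.9010


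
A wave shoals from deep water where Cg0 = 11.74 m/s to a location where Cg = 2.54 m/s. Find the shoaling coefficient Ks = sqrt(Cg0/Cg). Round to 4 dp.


Ks = sqrt(Cg0 / Cg)
Ks = sqrt(11.74 / 2.54)
Ks = sqrt(4.6220)
Ks = 2.1499

2.1499


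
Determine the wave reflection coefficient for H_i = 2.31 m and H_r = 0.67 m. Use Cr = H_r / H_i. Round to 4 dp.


Cr = H_r / H_i
Cr = 0.67 / 2.31
Cr = 0.2900

0.2900


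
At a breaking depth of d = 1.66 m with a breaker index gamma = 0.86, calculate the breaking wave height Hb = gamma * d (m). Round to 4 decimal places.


Hb = gamma * d
Hb = 0.86 * 1.66
Hb = 1.4276 m

1.4276


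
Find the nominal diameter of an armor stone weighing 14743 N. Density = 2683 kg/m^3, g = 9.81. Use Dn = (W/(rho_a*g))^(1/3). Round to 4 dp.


V = W / (rho_a * g)
V = 14743 / (2683 * 9.81)
V = 14743 / 26320.23
V = 0.560139 m^3
Dn = V^(1/3) = 0.560139^(1/3)
Dn = 0.8243 m

0.8243


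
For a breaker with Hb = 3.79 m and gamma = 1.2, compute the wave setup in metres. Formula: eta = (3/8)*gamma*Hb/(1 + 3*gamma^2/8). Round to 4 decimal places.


eta = (3/8) * gamma * Hb / (1 + 3*gamma^2/8)
Numerator = (3/8) * 1.2 * 3.79 = 1.705500
Denominator = 1 + 3*1.2^2/8 = 1 + 0.540000 = 1.540000
eta = 1.705500 / 1.540000
eta = 1.1075 m

1.1075


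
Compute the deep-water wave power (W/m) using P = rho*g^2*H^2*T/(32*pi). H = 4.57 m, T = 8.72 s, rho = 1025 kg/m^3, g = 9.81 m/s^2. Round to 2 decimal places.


P = rho * g^2 * H^2 * T / (32 * pi)
P = 1025 * 9.81^2 * 4.57^2 * 8.72 / (32 * pi)
P = 1025 * 96.2361 * 20.8849 * 8.72 / 100.53096
P = 178694.39 W/m

178694.39


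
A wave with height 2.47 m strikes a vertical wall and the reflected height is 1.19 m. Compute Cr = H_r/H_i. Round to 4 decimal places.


Cr = H_r / H_i
Cr = 1.19 / 2.47
Cr = 0.4818

0.4818


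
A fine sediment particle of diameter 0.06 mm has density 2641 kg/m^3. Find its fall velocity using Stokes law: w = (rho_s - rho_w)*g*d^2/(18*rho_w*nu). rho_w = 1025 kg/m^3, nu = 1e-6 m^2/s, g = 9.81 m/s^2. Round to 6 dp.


w = (rho_s - rho_w) * g * d^2 / (18 * rho_w * nu)
d = 0.06 mm = 0.000060 m
rho_s - rho_w = 2641 - 1025 = 1616
Numerator = 1616 * 9.81 * (0.000060)^2 = 0.000057070656
Denominator = 18 * 1025 * 1e-6 = 0.018450
w = 0.003093 m/s

0.003093


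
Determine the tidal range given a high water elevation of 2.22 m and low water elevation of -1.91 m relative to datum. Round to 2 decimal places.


Tidal range = High water - Low water
Tidal range = 2.22 - (-1.91)
Tidal range = 4.13 m

4.13


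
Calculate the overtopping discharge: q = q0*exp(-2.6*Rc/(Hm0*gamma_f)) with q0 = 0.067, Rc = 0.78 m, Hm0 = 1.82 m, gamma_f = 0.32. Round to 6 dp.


q = q0 * exp(-2.6 * Rc / (Hm0 * gamma_f))
Exponent = -2.6 * 0.78 / (1.82 * 0.32)
= -2.6 * 0.78 / 0.5824
= -3.482143
exp(-3.482143) = 0.030741
q = 0.067 * 0.030741
q = 0.002060 m^3/s/m

0.002060


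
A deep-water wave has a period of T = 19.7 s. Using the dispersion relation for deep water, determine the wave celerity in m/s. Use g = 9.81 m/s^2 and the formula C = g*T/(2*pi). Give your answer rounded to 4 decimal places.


We use the deep-water celerity formula:
C = g * T / (2 * pi)
C = 9.81 * 19.7 / (2 * 3.14159...)
C = 193.257000 / 6.283185
C = 30.7578 m/s

30.7578


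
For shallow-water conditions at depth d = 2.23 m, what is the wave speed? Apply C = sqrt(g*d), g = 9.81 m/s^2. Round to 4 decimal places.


Using the shallow-water approximation:
C = sqrt(g * d) = sqrt(9.81 * 2.23)
C = sqrt(21.8763)
C = 4.6772 m/s

4.6772


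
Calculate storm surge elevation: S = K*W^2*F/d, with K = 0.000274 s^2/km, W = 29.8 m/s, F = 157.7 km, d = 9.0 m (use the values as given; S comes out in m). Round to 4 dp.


S = K * W^2 * F / d
W^2 = 29.8^2 = 888.04
S = 0.000274 * 888.04 * 157.7 / 9.0
Numerator = 0.000274 * 888.04 * 157.7 = 38.372031
S = 38.372031 / 9.0 = 4.2636 m

4.2636


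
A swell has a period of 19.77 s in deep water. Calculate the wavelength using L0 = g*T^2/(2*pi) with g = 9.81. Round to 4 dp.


L0 = g * T^2 / (2 * pi)
L0 = 9.81 * 19.77^2 / (2 * pi)
L0 = 9.81 * 390.8529 / 6.28319
L0 = 3834.2669 / 6.28319
L0 = 610.2425 m

610.2425


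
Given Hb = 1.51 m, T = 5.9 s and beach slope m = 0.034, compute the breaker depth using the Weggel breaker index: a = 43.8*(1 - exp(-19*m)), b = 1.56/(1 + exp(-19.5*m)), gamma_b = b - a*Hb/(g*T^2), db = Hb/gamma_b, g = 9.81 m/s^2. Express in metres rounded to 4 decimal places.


a = 43.8 * (1 - exp(-19 * m))
exp(-19 * 0.034) = exp(-0.6460) = 0.524138
a = 43.8 * (1 - 0.524138) = 20.842749
b = 1.56 / (1 + exp(-19.5 * m))
exp(-19.5 * 0.034) = exp(-0.6630) = 0.515303
b = 1.56 / (1 + 0.515303) = 1.029497
Hb / (g * T^2) = 1.51 / (9.81 * 5.9^2) = 1.51 / 341.4861 = 0.00442185
gamma_b = b - a * Hb/(g*T^2) = 1.029497 - 20.842749 * 0.00442185 = 0.937334
db = Hb / gamma_b = 1.51 / 0.937334
db = 1.6110 m

1.6110


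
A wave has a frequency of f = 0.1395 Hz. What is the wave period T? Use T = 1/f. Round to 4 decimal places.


T = 1 / f
T = 1 / 0.1395
T = 7.1685 s

7.1685


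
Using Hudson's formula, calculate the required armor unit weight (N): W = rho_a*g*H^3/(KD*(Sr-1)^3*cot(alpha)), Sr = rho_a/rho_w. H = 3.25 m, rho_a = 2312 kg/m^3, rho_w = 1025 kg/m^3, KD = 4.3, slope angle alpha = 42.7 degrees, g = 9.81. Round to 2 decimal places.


Sr = rho_a / rho_w = 2312 / 1025 = 2.255610
(Sr - 1) = 1.255610
(Sr - 1)^3 = 1.979539
cot(42.7) = 1 / tan(42.7) = 1 / 0.922773 = 1.083690
Numerator = 2312 * 9.81 * 3.25^3 = 778586.5913
Denominator = 4.3 * 1.979539 * 1.083690 = 9.224385
W = 778586.5913 / 9.224385
W = 84405.26 N

84405.26


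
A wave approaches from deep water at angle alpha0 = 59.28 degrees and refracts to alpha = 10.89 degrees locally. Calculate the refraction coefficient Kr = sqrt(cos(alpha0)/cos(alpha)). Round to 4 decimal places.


Kr = sqrt(cos(alpha0) / cos(alpha))
cos(59.28) = 0.510843
cos(10.89) = 0.981992
Kr = sqrt(0.510843 / 0.981992)
Kr = sqrt(0.520211)
Kr = 0.7213

0.7213


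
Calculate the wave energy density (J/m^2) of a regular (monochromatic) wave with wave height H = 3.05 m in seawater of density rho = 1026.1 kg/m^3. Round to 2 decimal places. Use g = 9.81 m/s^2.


E = (1/8) * rho * g * H^2
E = (1/8) * 1026.1 * 9.81 * 3.05^2
E = 0.125 * 1026.1 * 9.81 * 9.3025
E = 11704.92 J/m^2

11704.92


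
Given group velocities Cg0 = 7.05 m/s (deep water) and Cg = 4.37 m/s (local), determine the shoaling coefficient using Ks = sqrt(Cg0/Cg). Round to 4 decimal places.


Ks = sqrt(Cg0 / Cg)
Ks = sqrt(7.05 / 4.37)
Ks = sqrt(1.6133)
Ks = 1.2701

1.2701


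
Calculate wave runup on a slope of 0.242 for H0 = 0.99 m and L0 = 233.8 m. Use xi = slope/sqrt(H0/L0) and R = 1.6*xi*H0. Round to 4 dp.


xi = slope / sqrt(H0/L0)
H0/L0 = 0.99/233.8 = 0.004234
sqrt(0.004234) = 0.065072
xi = 0.242 / 0.065072 = 3.718947
R = 1.6 * xi * H0 = 1.6 * 3.718947 * 0.99
R = 5.8908 m

5.8908


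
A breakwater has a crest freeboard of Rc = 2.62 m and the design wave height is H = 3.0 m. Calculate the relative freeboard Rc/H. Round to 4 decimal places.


Relative freeboard = Rc / H
= 2.62 / 3.0
= 0.8733

0.8733


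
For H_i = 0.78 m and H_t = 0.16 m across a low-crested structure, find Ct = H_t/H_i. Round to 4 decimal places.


Ct = H_t / H_i
Ct = 0.16 / 0.78
Ct = 0.2051

0.2051


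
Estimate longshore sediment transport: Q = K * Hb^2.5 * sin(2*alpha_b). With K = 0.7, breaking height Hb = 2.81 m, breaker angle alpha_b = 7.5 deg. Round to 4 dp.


Q = K * Hb^2.5 * sin(2 * alpha_b)
Hb^2.5 = 2.81^2.5 = 13.236276
sin(2 * 7.5) = sin(15.0) = 0.258819
Q = 0.7 * 13.236276 * 0.258819
Q = 2.3981 m^3/s

2.3981


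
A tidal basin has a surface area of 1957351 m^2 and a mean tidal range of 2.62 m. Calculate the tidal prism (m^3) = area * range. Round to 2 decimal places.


Tidal prism = Area * Tidal range
P = 1957351 * 2.62
P = 5128259.62 m^3

5128259.62


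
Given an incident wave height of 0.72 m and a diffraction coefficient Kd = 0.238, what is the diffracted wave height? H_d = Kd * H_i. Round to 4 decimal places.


H_d = Kd * H_i
H_d = 0.238 * 0.72
H_d = 0.1714 m

0.1714
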